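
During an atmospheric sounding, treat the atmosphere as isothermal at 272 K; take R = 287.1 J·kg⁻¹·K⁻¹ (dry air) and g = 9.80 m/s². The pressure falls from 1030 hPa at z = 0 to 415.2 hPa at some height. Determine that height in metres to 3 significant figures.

z ≈ 7240 m

Scale height: H = RT/g = 287.1 × 272 / 9.80 = 7968.5 m.
Invert the barometric formula: z = H ln(P₀/P).
P₀/P = 1030/415.2 = 2.4807; ln(2.4807) = 0.90854.
z = 7968.5 × 0.90854 = 7239.7 m.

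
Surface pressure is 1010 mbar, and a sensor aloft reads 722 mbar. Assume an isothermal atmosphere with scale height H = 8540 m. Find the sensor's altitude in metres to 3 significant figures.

z ≈ 2870 m

Invert the barometric formula: z = H ln(P₀/P).
P₀/P = 1010/722 = 1.3989; ln(1.3989) = 0.33569.
z = 8540.0 × 0.33569 = 2866.8 m.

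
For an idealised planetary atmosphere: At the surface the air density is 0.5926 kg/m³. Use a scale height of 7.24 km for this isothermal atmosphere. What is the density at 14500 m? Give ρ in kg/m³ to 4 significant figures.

ρ ≈ 0.07998 kg/m³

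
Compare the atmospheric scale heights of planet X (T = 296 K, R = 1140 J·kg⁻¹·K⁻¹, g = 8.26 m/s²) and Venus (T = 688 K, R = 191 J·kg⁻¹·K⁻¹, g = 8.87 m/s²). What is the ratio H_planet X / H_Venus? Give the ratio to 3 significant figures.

H = RT/g for each body.
H_planet X = 1140 × 296 / 8.26 = 40852 m.
H_Venus = 191 × 688 / 8.87 = 14815 m.
H_planet X/H_Venus = 40852/14815 = 2.7575.

H_planet X/H_Venus ≈ 2.76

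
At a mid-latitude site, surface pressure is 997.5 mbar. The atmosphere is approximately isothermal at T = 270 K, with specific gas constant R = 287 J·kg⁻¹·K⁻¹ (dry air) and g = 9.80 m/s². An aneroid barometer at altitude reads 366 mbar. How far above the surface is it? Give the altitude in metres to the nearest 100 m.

z ≈ 7900 m

Scale height: H = RT/g = 287 × 270 / 9.80 = 7907.1 m.
Invert the barometric formula: z = H ln(P₀/P).
P₀/P = 997.5/366 = 2.7254; ln(2.7254) = 1.0026.
z = 7907.1 × 1.0026 = 7927.7 m.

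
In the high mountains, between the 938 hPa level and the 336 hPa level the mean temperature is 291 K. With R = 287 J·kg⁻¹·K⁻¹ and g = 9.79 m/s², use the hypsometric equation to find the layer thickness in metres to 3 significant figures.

Hypsometric equation: Δz = (R T̄/g) ln(P₁/P₂).
R T̄/g = 287 × 291 / 9.79 = 8530.8 m.
ln(938/336) = ln(2.7917) = 1.0267.
Δz = 8530.8 × 1.0267 = 8758.6 m.

Δz ≈ 8760 m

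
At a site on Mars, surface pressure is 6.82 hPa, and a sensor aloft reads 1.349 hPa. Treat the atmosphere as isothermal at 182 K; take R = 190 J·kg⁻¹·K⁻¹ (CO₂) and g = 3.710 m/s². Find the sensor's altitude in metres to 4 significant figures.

Scale height: H = RT/g = 190 × 182 / 3.710 = 9320.8 m.
Invert the barometric formula: z = H ln(P₀/P).
P₀/P = 6.82/1.349 = 5.0556; ln(5.0556) = 1.6205.
z = 9320.8 × 1.6205 = 15104 m.

z ≈ 15100 m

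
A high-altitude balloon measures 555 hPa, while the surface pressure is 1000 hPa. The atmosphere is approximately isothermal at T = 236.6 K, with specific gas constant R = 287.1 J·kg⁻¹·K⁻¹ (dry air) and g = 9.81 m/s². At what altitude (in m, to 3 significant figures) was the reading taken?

Scale height: H = RT/g = 287.1 × 236.6 / 9.81 = 6924.3 m.
Invert the barometric formula: z = H ln(P₀/P).
P₀/P = 1000/555 = 1.8018; ln(1.8018) = 0.58879.
z = 6924.3 × 0.58879 = 4077.0 m.

z ≈ 4080 m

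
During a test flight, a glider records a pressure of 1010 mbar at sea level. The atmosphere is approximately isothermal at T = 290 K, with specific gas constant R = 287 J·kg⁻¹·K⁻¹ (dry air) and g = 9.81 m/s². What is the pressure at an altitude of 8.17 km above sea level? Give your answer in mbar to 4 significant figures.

Scale height: H = RT/g = 287 × 290 / 9.81 = 8484.2 m.
Barometric formula: P = P₀ exp(−z/H).
z/H = 8170.0/8484.2 = 0.96297; exp(−0.96297) = 0.38176.
P = 1010 × 0.38176 = 385.58 mbar.

P ≈ 385.6 mbar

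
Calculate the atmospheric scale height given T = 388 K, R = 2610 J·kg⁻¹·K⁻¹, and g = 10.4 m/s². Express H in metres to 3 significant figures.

H ≈ 97400 m

The scale height of an isothermal atmosphere is H = RT/g.
H = 2610 × 388 / 10.4 = 1012700/10.4 = 97375 m.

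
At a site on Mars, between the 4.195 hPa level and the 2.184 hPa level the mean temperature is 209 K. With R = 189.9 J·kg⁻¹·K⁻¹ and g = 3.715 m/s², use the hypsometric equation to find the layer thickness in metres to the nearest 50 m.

Hypsometric equation: Δz = (R T̄/g) ln(P₁/P₂).
R T̄/g = 189.9 × 209 / 3.715 = 10683 m.
ln(4.195/2.184) = ln(1.9208) = 0.65274.
Δz = 10683 × 0.65274 = 6973.2 m.

Δz ≈ 6950 m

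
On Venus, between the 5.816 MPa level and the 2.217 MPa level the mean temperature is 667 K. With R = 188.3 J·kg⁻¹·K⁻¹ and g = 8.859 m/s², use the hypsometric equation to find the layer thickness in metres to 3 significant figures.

Hypsometric equation: Δz = (R T̄/g) ln(P₁/P₂).
R T̄/g = 188.3 × 667 / 8.859 = 14177 m.
ln(5.816/2.217) = ln(2.6234) = 0.96447.
Δz = 14177 × 0.96447 = 13673 m.

Δz ≈ 13700 m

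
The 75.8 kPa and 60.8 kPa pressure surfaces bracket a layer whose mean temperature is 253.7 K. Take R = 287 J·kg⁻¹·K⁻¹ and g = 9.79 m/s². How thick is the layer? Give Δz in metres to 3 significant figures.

Δz ≈ 1640 m

Hypsometric equation: Δz = (R T̄/g) ln(P₁/P₂).
R T̄/g = 287 × 253.7 / 9.79 = 7437.4 m.
ln(75.8/60.8) = ln(1.2467) = 0.22050.
Δz = 7437.4 × 0.22050 = 1639.9 m.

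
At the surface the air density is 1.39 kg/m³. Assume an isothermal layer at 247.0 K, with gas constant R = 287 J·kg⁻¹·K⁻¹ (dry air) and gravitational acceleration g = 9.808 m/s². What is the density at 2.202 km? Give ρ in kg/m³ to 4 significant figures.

Scale height: H = RT/g = 287 × 247.0 / 9.808 = 7227.7 m.
In an isothermal atmosphere, density decays like pressure: ρ = ρ₀ exp(−z/H).
z/H = 2202.0/7227.7 = 0.30466; exp(−0.30466) = 0.73737.
ρ = 1.39 × 0.73737 = 1.0249 kg/m³.

ρ ≈ 1.025 kg/m³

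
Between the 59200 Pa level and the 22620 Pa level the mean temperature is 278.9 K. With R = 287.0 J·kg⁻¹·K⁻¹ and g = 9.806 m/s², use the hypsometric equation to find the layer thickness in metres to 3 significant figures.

Hypsometric equation: Δz = (R T̄/g) ln(P₁/P₂).
R T̄/g = 287.0 × 278.9 / 9.806 = 8162.8 m.
ln(59200/22620) = ln(2.6172) = 0.96211.
Δz = 8162.8 × 0.96211 = 7853.5 m.

Δz ≈ 7850 m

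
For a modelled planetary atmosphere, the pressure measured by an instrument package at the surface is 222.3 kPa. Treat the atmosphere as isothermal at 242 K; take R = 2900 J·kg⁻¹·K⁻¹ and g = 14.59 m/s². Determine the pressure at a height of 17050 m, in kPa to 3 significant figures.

P ≈ 156 kPa

Scale height: H = RT/g = 2900 × 242 / 14.59 = 48101 m.
Barometric formula: P = P₀ exp(−z/H).
z/H = 17050/48101 = 0.35446; exp(−0.35446) = 0.70155.
P = 222.3 × 0.70155 = 155.95 kPa.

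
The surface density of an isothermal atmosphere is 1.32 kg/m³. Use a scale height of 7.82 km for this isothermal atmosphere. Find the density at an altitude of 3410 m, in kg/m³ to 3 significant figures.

In an isothermal atmosphere, density decays like pressure: ρ = ρ₀ exp(−z/H).
z/H = 3410.0/7820.0 = 0.43606; exp(−0.43606) = 0.64658.
ρ = 1.32 × 0.64658 = 0.85349 kg/m³.

ρ ≈ 0.853 kg/m³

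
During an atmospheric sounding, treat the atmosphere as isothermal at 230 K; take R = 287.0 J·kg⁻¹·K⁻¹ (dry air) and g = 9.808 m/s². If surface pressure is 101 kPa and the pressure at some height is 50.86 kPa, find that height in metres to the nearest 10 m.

z ≈ 4620 m

Scale height: H = RT/g = 287.0 × 230 / 9.808 = 6730.2 m.
Invert the barometric formula: z = H ln(P₀/P).
P₀/P = 101/50.86 = 1.9858; ln(1.9858) = 0.68602.
z = 6730.2 × 0.68602 = 4617.1 m.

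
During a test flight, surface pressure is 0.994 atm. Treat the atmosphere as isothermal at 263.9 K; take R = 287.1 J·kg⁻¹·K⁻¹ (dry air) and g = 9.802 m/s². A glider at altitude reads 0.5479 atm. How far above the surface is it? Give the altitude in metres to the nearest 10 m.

z ≈ 4600 m

Scale height: H = RT/g = 287.1 × 263.9 / 9.802 = 7729.6 m.
Invert the barometric formula: z = H ln(P₀/P).
P₀/P = 0.994/0.5479 = 1.8142; ln(1.8142) = 0.59564.
z = 7729.6 × 0.59564 = 4604.1 m.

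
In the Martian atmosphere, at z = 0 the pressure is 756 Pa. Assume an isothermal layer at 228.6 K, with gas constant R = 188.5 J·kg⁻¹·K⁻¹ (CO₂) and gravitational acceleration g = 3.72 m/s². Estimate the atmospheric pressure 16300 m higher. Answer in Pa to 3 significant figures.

Scale height: H = RT/g = 188.5 × 228.6 / 3.72 = 11584 m.
Barometric formula: P = P₀ exp(−z/H).
z/H = 16300/11584 = 1.4071; exp(−1.4071) = 0.24485.
P = 756 × 0.24485 = 185.11 Pa.

P ≈ 185 Pa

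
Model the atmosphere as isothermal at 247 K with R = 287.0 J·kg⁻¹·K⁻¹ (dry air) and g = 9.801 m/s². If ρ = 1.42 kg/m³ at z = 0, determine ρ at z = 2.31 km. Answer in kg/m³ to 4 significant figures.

Scale height: H = RT/g = 287.0 × 247 / 9.801 = 7232.8 m.
In an isothermal atmosphere, density decays like pressure: ρ = ρ₀ exp(−z/H).
z/H = 2310.0/7232.8 = 0.31938; exp(−0.31938) = 0.72660.
ρ = 1.42 × 0.72660 = 1.0318 kg/m³.

ρ ≈ 1.032 kg/m³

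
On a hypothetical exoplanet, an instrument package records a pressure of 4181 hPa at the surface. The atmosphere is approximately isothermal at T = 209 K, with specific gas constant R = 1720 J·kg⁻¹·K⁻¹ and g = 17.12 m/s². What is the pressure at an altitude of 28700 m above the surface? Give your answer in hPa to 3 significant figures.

P ≈ 1070 hPa

Scale height: H = RT/g = 1720 × 209 / 17.12 = 20998 m.
Barometric formula: P = P₀ exp(−z/H).
z/H = 28700/20998 = 1.3668; exp(−1.3668) = 0.25492.
P = 4181 × 0.25492 = 1065.8 hPa.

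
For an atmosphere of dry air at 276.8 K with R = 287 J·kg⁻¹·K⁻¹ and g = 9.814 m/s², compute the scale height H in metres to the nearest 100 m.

The scale height of an isothermal atmosphere is H = RT/g.
H = 287 × 276.8 / 9.814 = 79442/9.814 = 8094.8 m.

H ≈ 8100 m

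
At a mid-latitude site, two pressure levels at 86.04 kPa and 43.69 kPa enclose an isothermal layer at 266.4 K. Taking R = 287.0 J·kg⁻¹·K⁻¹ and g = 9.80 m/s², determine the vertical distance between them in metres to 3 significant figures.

Hypsometric equation: Δz = (R T̄/g) ln(P₁/P₂).
R T̄/g = 287.0 × 266.4 / 9.80 = 7801.7 m.
ln(86.04/43.69) = ln(1.9693) = 0.67768.
Δz = 7801.7 × 0.67768 = 5287.1 m.

Δz ≈ 5290 m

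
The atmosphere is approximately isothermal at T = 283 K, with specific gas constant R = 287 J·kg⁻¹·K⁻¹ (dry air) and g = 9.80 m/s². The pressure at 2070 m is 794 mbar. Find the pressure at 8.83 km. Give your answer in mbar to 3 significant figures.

P ≈ 351 mbar

Scale height: H = RT/g = 287 × 283 / 9.80 = 8287.9 m.
Between two levels, P₂ = P₁ exp(−Δz/H) with Δz = z₂ − z₁.
Δz = 8830.0 − 2070.0 = 6760.0 m; Δz/H = 6760.0/8287.9 = 0.81565.
P₂ = 794 × exp(−0.81565) = 794 × 0.44235 = 351.23 mbar.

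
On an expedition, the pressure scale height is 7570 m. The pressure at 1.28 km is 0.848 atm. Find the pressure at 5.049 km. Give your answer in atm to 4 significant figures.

Between two levels, P₂ = P₁ exp(−Δz/H) with Δz = z₂ − z₁.
Δz = 5049.0 − 1280.0 = 3769.0 m; Δz/H = 3769.0/7570.0 = 0.49789.
P₂ = 0.848 × exp(−0.49789) = 0.848 × 0.60781 = 0.51542 atm.

P ≈ 0.5154 atm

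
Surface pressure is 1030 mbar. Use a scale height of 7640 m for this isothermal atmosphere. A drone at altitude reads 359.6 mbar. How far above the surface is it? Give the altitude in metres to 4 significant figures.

z ≈ 8040 m

Invert the barometric formula: z = H ln(P₀/P).
P₀/P = 1030/359.6 = 2.8643; ln(2.8643) = 1.0523.
z = 7640.0 × 1.0523 = 8039.6 m.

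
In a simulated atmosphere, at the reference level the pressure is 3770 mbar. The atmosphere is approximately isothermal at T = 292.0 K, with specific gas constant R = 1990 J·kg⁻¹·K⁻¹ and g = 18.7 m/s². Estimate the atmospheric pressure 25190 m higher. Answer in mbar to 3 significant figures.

P ≈ 1680 mbar

Scale height: H = RT/g = 1990 × 292.0 / 18.7 = 31074 m.
Barometric formula: P = P₀ exp(−z/H).
z/H = 25190/31074 = 0.81065; exp(−0.81065) = 0.44457.
P = 3770 × 0.44457 = 1676.0 mbar.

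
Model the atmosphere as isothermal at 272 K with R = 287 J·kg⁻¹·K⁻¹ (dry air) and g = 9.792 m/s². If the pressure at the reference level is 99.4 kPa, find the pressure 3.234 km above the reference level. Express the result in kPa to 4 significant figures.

P ≈ 66.25 kPa

Scale height: H = RT/g = 287 × 272 / 9.792 = 7972.2 m.
Barometric formula: P = P₀ exp(−z/H).
z/H = 3234.0/7972.2 = 0.40566; exp(−0.40566) = 0.66654.
P = 99.4 × 0.66654 = 66.254 kPa.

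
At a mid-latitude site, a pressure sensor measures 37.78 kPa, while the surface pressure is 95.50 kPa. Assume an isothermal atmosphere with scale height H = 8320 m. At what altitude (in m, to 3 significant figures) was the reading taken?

z ≈ 7720 m

Invert the barometric formula: z = H ln(P₀/P).
P₀/P = 95.50/37.78 = 2.5278; ln(2.5278) = 0.92735.
z = 8320.0 × 0.92735 = 7715.6 m.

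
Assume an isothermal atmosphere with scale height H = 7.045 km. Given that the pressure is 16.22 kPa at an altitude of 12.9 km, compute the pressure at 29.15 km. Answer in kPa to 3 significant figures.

Between two levels, P₂ = P₁ exp(−Δz/H) with Δz = z₂ − z₁.
Δz = 29150 − 12900 = 16250 m; Δz/H = 16250/7045.0 = 2.3066.
P₂ = 16.22 × exp(−2.3066) = 16.22 × 0.099599 = 1.6155 kPa.

P ≈ 1.62 kPa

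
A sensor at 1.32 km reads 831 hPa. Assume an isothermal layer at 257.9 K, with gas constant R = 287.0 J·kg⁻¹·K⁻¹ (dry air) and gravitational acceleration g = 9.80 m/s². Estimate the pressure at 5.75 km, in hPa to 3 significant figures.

P ≈ 462 hPa

Scale height: H = RT/g = 287.0 × 257.9 / 9.80 = 7552.8 m.
Between two levels, P₂ = P₁ exp(−Δz/H) with Δz = z₂ − z₁.
Δz = 5750.0 − 1320.0 = 4430.0 m; Δz/H = 4430.0/7552.8 = 0.58654.
P₂ = 831 × exp(−0.58654) = 831 × 0.55625 = 462.24 hPa.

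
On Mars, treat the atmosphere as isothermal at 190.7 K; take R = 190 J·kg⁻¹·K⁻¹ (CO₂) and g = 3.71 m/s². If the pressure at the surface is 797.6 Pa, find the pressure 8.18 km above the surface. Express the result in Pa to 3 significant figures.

P ≈ 345 Pa

Scale height: H = RT/g = 190 × 190.7 / 3.71 = 9766.3 m.
Barometric formula: P = P₀ exp(−z/H).
z/H = 8180.0/9766.3 = 0.83757; exp(−0.83757) = 0.43276.
P = 797.6 × 0.43276 = 345.17 Pa.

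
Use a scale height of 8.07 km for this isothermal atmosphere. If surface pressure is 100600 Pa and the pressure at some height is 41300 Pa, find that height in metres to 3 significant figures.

z ≈ 7180 m

Invert the barometric formula: z = H ln(P₀/P).
P₀/P = 100600/41300 = 2.4358; ln(2.4358) = 0.89028.
z = 8070.0 × 0.89028 = 7184.6 m.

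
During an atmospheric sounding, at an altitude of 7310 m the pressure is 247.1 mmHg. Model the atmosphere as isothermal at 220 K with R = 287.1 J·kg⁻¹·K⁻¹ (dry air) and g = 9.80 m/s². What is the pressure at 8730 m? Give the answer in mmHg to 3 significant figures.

Scale height: H = RT/g = 287.1 × 220 / 9.80 = 6445.1 m.
Between two levels, P₂ = P₁ exp(−Δz/H) with Δz = z₂ − z₁.
Δz = 8730.0 − 7310.0 = 1420.0 m; Δz/H = 1420.0/6445.1 = 0.22032.
P₂ = 247.1 × exp(−0.22032) = 247.1 × 0.80226 = 198.24 mmHg.

P ≈ 198 mmHg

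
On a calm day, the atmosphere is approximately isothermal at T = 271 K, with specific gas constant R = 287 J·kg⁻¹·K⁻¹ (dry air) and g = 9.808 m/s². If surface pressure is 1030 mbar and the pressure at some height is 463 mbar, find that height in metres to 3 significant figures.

z ≈ 6340 m

Scale height: H = RT/g = 287 × 271 / 9.808 = 7930.0 m.
Invert the barometric formula: z = H ln(P₀/P).
P₀/P = 1030/463 = 2.2246; ln(2.2246) = 0.79958.
z = 7930.0 × 0.79958 = 6340.7 m.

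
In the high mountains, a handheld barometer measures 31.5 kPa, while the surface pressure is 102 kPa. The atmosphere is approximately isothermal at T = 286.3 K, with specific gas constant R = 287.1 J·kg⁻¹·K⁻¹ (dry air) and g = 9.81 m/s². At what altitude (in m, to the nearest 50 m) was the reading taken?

Scale height: H = RT/g = 287.1 × 286.3 / 9.81 = 8378.9 m.
Invert the barometric formula: z = H ln(P₀/P).
P₀/P = 102/31.5 = 3.2381; ln(3.2381) = 1.1750.
z = 8378.9 × 1.1750 = 9845.2 m.

z ≈ 9850 m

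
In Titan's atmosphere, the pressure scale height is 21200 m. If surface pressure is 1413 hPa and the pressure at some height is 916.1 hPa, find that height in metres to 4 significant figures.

Invert the barometric formula: z = H ln(P₀/P).
P₀/P = 1413/916.1 = 1.5424; ln(1.5424) = 0.43334.
z = 21200 × 0.43334 = 9186.8 m.

z ≈ 9187 m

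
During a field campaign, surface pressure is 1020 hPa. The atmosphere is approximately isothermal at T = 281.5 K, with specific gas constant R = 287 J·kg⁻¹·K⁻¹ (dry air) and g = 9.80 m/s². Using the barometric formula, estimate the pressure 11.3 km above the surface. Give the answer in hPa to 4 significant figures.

Scale height: H = RT/g = 287 × 281.5 / 9.80 = 8243.9 m.
Barometric formula: P = P₀ exp(−z/H).
z/H = 11300/8243.9 = 1.3707; exp(−1.3707) = 0.25393.
P = 1020 × 0.25393 = 259.01 hPa.

P ≈ 259.0 hPa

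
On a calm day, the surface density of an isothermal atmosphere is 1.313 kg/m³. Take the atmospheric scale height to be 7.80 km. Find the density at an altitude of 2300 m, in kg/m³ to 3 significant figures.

In an isothermal atmosphere, density decays like pressure: ρ = ρ₀ exp(−z/H).
z/H = 2300.0/7800.0 = 0.29487; exp(−0.29487) = 0.74463.
ρ = 1.313 × 0.74463 = 0.97770 kg/m³.

ρ ≈ 0.978 kg/m³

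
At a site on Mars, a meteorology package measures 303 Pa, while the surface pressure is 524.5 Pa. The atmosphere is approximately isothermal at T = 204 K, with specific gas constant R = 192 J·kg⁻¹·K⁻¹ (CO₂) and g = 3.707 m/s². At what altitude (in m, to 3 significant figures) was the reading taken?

z ≈ 5800 m

Scale height: H = RT/g = 192 × 204 / 3.707 = 10566 m.
Invert the barometric formula: z = H ln(P₀/P).
P₀/P = 524.5/303 = 1.7310; ln(1.7310) = 0.54870.
z = 10566 × 0.54870 = 5797.6 m.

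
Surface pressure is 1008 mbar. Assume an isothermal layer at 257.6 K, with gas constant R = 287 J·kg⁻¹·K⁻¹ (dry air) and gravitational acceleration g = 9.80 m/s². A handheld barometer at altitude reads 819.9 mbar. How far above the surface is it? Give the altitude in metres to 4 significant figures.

Scale height: H = RT/g = 287 × 257.6 / 9.80 = 7544.0 m.
Invert the barometric formula: z = H ln(P₀/P).
P₀/P = 1008/819.9 = 1.2294; ln(1.2294) = 0.20653.
z = 7544.0 × 0.20653 = 1558.1 m.

z ≈ 1558 m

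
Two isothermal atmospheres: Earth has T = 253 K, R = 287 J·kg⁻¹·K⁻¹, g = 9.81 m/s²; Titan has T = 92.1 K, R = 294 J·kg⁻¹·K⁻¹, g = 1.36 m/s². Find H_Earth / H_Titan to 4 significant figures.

H = RT/g for each body.
H_Earth = 287 × 253 / 9.81 = 7401.7 m.
H_Titan = 294 × 92.1 / 1.36 = 19910 m.
H_Earth/H_Titan = 7401.7/19910 = 0.37176.

H_Earth/H_Titan ≈ 0.3718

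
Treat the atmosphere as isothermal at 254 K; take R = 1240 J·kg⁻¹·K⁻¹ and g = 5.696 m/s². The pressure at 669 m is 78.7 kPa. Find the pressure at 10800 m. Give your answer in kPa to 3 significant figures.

P ≈ 65.5 kPa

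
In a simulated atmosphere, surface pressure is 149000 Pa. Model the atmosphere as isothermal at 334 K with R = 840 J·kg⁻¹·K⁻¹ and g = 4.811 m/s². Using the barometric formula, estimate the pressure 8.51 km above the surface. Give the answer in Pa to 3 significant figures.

P ≈ 129000 Pa

Scale height: H = RT/g = 840 × 334 / 4.811 = 58316 m.
Barometric formula: P = P₀ exp(−z/H).
z/H = 8510.0/58316 = 0.14593; exp(−0.14593) = 0.86422.
P = 149000 × 0.86422 = 128770 Pa.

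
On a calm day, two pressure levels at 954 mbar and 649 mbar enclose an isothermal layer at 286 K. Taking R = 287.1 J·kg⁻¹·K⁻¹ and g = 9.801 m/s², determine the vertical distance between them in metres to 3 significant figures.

Δz ≈ 3230 m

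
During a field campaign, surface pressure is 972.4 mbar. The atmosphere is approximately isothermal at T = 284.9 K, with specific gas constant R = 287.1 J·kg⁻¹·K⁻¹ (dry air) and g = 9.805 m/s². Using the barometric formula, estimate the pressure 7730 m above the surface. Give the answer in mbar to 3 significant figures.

Scale height: H = RT/g = 287.1 × 284.9 / 9.805 = 8342.2 m.
Barometric formula: P = P₀ exp(−z/H).
z/H = 7730.0/8342.2 = 0.92661; exp(−0.92661) = 0.39589.
P = 972.4 × 0.39589 = 384.96 mbar.

P ≈ 385 mbar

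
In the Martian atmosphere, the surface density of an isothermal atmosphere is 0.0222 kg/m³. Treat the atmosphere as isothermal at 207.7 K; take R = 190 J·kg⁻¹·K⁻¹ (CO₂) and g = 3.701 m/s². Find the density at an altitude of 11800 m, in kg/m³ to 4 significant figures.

Scale height: H = RT/g = 190 × 207.7 / 3.701 = 10663 m.
In an isothermal atmosphere, density decays like pressure: ρ = ρ₀ exp(−z/H).
z/H = 11800/10663 = 1.1066; exp(−1.1066) = 0.33068.
ρ = 0.0222 × 0.33068 = 0.0073411 kg/m³.

ρ ≈ 0.007341 kg/m³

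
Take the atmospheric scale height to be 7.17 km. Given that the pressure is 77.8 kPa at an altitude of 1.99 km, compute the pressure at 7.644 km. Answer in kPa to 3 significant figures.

Between two levels, P₂ = P₁ exp(−Δz/H) with Δz = z₂ − z₁.
Δz = 7644.0 − 1990.0 = 5654.0 m; Δz/H = 5654.0/7170.0 = 0.78856.
P₂ = 77.8 × exp(−0.78856) = 77.8 × 0.45450 = 35.360 kPa.

P ≈ 35.4 kPa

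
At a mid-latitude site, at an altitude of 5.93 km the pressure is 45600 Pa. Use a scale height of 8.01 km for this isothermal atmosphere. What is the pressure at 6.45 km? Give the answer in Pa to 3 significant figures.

Between two levels, P₂ = P₁ exp(−Δz/H) with Δz = z₂ − z₁.
Δz = 6450.0 − 5930.0 = 520.00 m; Δz/H = 520.00/8010.0 = 0.064919.
P₂ = 45600 × exp(−0.064919) = 45600 × 0.93714 = 42734 Pa.

P ≈ 42700 Pa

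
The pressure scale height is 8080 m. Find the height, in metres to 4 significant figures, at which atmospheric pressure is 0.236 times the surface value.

Set P/P₀ = exp(−z/H) = 0.236, so z = −H ln(0.236).
−ln(0.236) = 1.4439; z = 8080.0 × 1.4439 = 11667 m.

z ≈ 11670 m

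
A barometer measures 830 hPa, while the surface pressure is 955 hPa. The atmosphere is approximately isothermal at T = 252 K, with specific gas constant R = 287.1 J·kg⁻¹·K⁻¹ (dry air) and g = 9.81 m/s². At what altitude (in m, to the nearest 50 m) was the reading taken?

Scale height: H = RT/g = 287.1 × 252 / 9.81 = 7375.0 m.
Invert the barometric formula: z = H ln(P₀/P).
P₀/P = 955/830 = 1.1506; ln(1.1506) = 0.14028.
z = 7375.0 × 0.14028 = 1034.6 m.

z ≈ 1050 m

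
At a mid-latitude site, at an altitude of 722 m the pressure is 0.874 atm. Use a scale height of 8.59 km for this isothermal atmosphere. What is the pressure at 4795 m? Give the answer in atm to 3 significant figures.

Between two levels, P₂ = P₁ exp(−Δz/H) with Δz = z₂ − z₁.
Δz = 4795.0 − 722.00 = 4073.0 m; Δz/H = 4073.0/8590.0 = 0.47416.
P₂ = 0.874 × exp(−0.47416) = 0.874 × 0.62241 = 0.54399 atm.

P ≈ 0.544 atm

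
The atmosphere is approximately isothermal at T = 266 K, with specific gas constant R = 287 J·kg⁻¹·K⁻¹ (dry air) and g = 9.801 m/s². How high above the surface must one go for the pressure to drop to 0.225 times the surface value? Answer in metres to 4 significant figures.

Scale height: H = RT/g = 287 × 266 / 9.801 = 7789.2 m.
Set P/P₀ = exp(−z/H) = 0.225, so z = −H ln(0.225).
−ln(0.225) = 1.4917; z = 7789.2 × 1.4917 = 11619 m.

z ≈ 11620 m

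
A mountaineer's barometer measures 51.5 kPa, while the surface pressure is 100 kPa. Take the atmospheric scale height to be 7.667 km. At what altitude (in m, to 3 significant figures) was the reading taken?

z ≈ 5090 m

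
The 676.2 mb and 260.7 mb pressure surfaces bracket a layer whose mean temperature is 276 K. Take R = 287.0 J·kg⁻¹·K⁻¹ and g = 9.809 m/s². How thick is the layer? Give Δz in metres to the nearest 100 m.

Δz ≈ 7700 m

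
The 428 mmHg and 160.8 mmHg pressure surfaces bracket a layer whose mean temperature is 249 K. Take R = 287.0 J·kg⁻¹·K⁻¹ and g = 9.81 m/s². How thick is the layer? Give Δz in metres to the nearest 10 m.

Δz ≈ 7130 m

Hypsometric equation: Δz = (R T̄/g) ln(P₁/P₂).
R T̄/g = 287.0 × 249 / 9.81 = 7284.7 m.
ln(428/160.8) = ln(2.6617) = 0.97897.
Δz = 7284.7 × 0.97897 = 7131.5 m.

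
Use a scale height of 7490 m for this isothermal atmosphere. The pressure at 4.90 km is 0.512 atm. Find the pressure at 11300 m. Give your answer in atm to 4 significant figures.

Between two levels, P₂ = P₁ exp(−Δz/H) with Δz = z₂ − z₁.
Δz = 11300 − 4900.0 = 6400.0 m; Δz/H = 6400.0/7490.0 = 0.85447.
P₂ = 0.512 × exp(−0.85447) = 0.512 × 0.42551 = 0.21786 atm.

P ≈ 0.2179 atm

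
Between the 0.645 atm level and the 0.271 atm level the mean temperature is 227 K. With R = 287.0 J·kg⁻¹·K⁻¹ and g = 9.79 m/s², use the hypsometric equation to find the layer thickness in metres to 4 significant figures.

Δz ≈ 5770 m

Hypsometric equation: Δz = (R T̄/g) ln(P₁/P₂).
R T̄/g = 287.0 × 227 / 9.79 = 6654.6 m.
ln(0.645/0.271) = ln(2.3801) = 0.86714.
Δz = 6654.6 × 0.86714 = 5770.5 m.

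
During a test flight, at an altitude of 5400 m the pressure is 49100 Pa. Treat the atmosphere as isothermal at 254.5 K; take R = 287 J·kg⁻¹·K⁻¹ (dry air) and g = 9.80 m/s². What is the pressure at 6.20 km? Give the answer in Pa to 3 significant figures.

P ≈ 44100 Pa

Scale height: H = RT/g = 287 × 254.5 / 9.80 = 7453.2 m.
Between two levels, P₂ = P₁ exp(−Δz/H) with Δz = z₂ − z₁.
Δz = 6200.0 − 5400.0 = 800.00 m; Δz/H = 800.00/7453.2 = 0.10734.
P₂ = 49100 × exp(−0.10734) = 49100 × 0.89822 = 44103 Pa.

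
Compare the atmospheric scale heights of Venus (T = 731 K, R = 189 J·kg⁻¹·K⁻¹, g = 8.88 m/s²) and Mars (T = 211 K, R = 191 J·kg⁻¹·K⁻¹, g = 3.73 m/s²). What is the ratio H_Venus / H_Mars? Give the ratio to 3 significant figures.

H = RT/g for each body.
H_Venus = 189 × 731 / 8.88 = 15558 m.
H_Mars = 191 × 211 / 3.73 = 10805 m.
H_Venus/H_Mars = 15558/10805 = 1.4399.

H_Venus/H_Mars ≈ 1.44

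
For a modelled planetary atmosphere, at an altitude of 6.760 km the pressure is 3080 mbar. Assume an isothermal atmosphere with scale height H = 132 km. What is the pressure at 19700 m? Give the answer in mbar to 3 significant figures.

Between two levels, P₂ = P₁ exp(−Δz/H) with Δz = z₂ − z₁.
Δz = 19700 − 6760.0 = 12940 m; Δz/H = 12940/132000 = 0.098030.
P₂ = 3080 × exp(−0.098030) = 3080 × 0.90662 = 2792.4 mbar.

P ≈ 2790 mbar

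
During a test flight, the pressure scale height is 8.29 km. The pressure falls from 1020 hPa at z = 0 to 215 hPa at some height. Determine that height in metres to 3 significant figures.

z ≈ 12900 m

Invert the barometric formula: z = H ln(P₀/P).
P₀/P = 1020/215 = 4.7442; ln(4.7442) = 1.5569.
z = 8290.0 × 1.5569 = 12907 m.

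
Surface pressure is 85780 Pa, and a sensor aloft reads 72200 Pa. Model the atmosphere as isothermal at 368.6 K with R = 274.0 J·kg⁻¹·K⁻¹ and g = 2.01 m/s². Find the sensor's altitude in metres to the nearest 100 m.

Scale height: H = RT/g = 274.0 × 368.6 / 2.01 = 50247 m.
Invert the barometric formula: z = H ln(P₀/P).
P₀/P = 85780/72200 = 1.1881; ln(1.1881) = 0.17236.
z = 50247 × 0.17236 = 8660.6 m.

z ≈ 8700 m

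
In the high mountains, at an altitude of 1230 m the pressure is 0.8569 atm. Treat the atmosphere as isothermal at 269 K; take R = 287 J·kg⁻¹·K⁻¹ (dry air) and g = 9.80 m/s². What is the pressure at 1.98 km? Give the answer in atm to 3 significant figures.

P ≈ 0.779 atm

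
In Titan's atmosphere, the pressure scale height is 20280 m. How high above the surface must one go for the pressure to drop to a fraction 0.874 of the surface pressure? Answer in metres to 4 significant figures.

Set P/P₀ = exp(−z/H) = 0.874, so z = −H ln(0.874).
−ln(0.874) = 0.13467; z = 20280 × 0.13467 = 2731.1 m.

z ≈ 2731 m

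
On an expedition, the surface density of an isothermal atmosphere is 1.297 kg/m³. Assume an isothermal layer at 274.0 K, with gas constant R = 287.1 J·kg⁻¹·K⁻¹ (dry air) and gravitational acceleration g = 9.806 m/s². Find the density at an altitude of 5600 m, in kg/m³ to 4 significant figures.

ρ ≈ 0.6453 kg/m³

Scale height: H = RT/g = 287.1 × 274.0 / 9.806 = 8022.2 m.
In an isothermal atmosphere, density decays like pressure: ρ = ρ₀ exp(−z/H).
z/H = 5600.0/8022.2 = 0.69806; exp(−0.69806) = 0.49755.
ρ = 1.297 × 0.49755 = 0.64532 kg/m³.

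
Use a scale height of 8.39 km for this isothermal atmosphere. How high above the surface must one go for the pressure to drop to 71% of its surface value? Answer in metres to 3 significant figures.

Set P/P₀ = exp(−z/H) = 0.71, so z = −H ln(0.71).
−ln(0.71) = 0.34249; z = 8390.0 × 0.34249 = 2873.5 m.

z ≈ 2870 m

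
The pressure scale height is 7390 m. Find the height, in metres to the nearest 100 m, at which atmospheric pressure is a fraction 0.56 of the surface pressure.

Set P/P₀ = exp(−z/H) = 0.56, so z = −H ln(0.56).
−ln(0.56) = 0.57982; z = 7390.0 × 0.57982 = 4284.9 m.

z ≈ 4300 m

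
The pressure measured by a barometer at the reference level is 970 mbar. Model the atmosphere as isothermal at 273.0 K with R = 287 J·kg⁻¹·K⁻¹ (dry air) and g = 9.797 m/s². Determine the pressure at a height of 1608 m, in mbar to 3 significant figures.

Scale height: H = RT/g = 287 × 273.0 / 9.797 = 7997.4 m.
Barometric formula: P = P₀ exp(−z/H).
z/H = 1608.0/7997.4 = 0.20107; exp(−0.20107) = 0.81786.
P = 970 × 0.81786 = 793.32 mbar.

P ≈ 793 mbar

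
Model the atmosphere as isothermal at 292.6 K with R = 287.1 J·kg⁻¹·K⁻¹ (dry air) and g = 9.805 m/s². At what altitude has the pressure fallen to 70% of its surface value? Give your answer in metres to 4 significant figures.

Scale height: H = RT/g = 287.1 × 292.6 / 9.805 = 8567.6 m.
Set P/P₀ = exp(−z/H) = 0.7, so z = −H ln(0.7).
−ln(0.7) = 0.35667; z = 8567.6 × 0.35667 = 3055.8 m.

z ≈ 3056 m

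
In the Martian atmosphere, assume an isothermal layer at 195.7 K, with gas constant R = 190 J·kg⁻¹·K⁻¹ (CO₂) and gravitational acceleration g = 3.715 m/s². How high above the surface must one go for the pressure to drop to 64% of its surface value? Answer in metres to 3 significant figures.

Scale height: H = RT/g = 190 × 195.7 / 3.715 = 10009 m.
Set P/P₀ = exp(−z/H) = 0.64, so z = −H ln(0.64).
−ln(0.64) = 0.44629; z = 10009 × 0.44629 = 4466.9 m.

z ≈ 4470 m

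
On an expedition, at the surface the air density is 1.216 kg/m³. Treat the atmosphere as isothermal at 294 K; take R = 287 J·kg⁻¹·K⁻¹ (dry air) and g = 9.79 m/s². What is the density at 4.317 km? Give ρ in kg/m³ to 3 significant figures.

Scale height: H = RT/g = 287 × 294 / 9.79 = 8618.8 m.
In an isothermal atmosphere, density decays like pressure: ρ = ρ₀ exp(−z/H).
z/H = 4317.0/8618.8 = 0.50088; exp(−0.50088) = 0.60600.
ρ = 1.216 × 0.60600 = 0.73690 kg/m³.

ρ ≈ 0.737 kg/m³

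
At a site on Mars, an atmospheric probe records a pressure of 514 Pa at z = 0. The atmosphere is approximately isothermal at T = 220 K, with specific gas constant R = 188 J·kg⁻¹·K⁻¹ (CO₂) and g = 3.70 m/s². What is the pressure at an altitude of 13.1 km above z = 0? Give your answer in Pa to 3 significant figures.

P ≈ 159 Pa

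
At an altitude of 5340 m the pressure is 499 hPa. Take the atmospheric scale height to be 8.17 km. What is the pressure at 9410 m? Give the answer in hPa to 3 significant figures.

Between two levels, P₂ = P₁ exp(−Δz/H) with Δz = z₂ − z₁.
Δz = 9410.0 − 5340.0 = 4070.0 m; Δz/H = 4070.0/8170.0 = 0.49816.
P₂ = 499 × exp(−0.49816) = 499 × 0.60765 = 303.22 hPa.

P ≈ 303 hPa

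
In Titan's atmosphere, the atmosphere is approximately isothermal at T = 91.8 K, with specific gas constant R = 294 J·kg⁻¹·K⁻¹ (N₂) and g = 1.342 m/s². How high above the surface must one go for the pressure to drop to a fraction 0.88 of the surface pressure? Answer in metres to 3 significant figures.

z ≈ 2570 m

Scale height: H = RT/g = 294 × 91.8 / 1.342 = 20111 m.
Set P/P₀ = exp(−z/H) = 0.88, so z = −H ln(0.88).
−ln(0.88) = 0.12783; z = 20111 × 0.12783 = 2570.8 m.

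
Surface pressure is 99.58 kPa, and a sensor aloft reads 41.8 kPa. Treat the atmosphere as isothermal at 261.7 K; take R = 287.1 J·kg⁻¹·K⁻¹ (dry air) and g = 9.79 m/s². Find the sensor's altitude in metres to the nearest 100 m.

Scale height: H = RT/g = 287.1 × 261.7 / 9.79 = 7674.6 m.
Invert the barometric formula: z = H ln(P₀/P).
P₀/P = 99.58/41.8 = 2.3823; ln(2.3823) = 0.86807.
z = 7674.6 × 0.86807 = 6662.1 m.

z ≈ 6700 m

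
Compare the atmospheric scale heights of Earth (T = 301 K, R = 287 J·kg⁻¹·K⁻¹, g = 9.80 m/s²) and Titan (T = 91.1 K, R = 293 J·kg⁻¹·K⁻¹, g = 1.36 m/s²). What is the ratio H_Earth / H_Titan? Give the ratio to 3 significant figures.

H_Earth/H_Titan ≈ 0.449

H = RT/g for each body.
H_Earth = 287 × 301 / 9.80 = 8815.0 m.
H_Titan = 293 × 91.1 / 1.36 = 19627 m.
H_Earth/H_Titan = 8815.0/19627 = 0.44913.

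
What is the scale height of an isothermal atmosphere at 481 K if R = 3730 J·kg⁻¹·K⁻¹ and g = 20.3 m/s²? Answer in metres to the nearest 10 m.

The scale height of an isothermal atmosphere is H = RT/g.
H = 3730 × 481 / 20.3 = 1794100/20.3 = 88379 m.

H ≈ 88380 m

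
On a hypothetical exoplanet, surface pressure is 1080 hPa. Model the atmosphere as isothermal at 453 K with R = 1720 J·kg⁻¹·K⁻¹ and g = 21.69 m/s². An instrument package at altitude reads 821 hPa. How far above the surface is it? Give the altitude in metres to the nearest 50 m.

z ≈ 9850 m

Scale height: H = RT/g = 1720 × 453 / 21.69 = 35923 m.
Invert the barometric formula: z = H ln(P₀/P).
P₀/P = 1080/821 = 1.3155; ln(1.3155) = 0.27422.
z = 35923 × 0.27422 = 9850.8 m.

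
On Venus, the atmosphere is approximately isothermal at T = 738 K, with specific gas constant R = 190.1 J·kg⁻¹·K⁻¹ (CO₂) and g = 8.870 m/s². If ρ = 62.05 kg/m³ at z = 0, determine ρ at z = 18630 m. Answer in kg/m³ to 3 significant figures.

Scale height: H = RT/g = 190.1 × 738 / 8.870 = 15817 m.
In an isothermal atmosphere, density decays like pressure: ρ = ρ₀ exp(−z/H).
z/H = 18630/15817 = 1.1778; exp(−1.1778) = 0.30796.
ρ = 62.05 × 0.30796 = 19.109 kg/m³.

ρ ≈ 19.1 kg/m³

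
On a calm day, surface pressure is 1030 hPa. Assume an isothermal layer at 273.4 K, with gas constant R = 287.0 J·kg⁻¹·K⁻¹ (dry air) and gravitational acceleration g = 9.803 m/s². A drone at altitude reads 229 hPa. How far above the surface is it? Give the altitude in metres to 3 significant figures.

Scale height: H = RT/g = 287.0 × 273.4 / 9.803 = 8004.3 m.
Invert the barometric formula: z = H ln(P₀/P).
P₀/P = 1030/229 = 4.4978; ln(4.4978) = 1.5036.
z = 8004.3 × 1.5036 = 12035 m.

z ≈ 12000 m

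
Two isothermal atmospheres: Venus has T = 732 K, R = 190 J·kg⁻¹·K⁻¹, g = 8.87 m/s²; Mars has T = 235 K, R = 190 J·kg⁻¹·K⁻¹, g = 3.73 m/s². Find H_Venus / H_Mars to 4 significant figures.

H = RT/g for each body.
H_Venus = 190 × 732 / 8.87 = 15680 m.
H_Mars = 190 × 235 / 3.73 = 11971 m.
H_Venus/H_Mars = 15680/11971 = 1.3098.

H_Venus/H_Mars ≈ 1.310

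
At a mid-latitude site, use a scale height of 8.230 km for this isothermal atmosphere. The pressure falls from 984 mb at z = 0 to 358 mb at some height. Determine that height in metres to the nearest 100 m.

Invert the barometric formula: z = H ln(P₀/P).
P₀/P = 984/358 = 2.7486; ln(2.7486) = 1.0111.
z = 8230.0 × 1.0111 = 8321.4 m.

z ≈ 8300 m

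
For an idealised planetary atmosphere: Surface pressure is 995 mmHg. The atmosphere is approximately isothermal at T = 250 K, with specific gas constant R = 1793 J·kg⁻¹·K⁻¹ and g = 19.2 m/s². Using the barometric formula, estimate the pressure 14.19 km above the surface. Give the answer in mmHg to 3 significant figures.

P ≈ 542 mmHg

Scale height: H = RT/g = 1793 × 250 / 19.2 = 23346 m.
Barometric formula: P = P₀ exp(−z/H).
z/H = 14190/23346 = 0.60781; exp(−0.60781) = 0.54454.
P = 995 × 0.54454 = 541.82 mmHg.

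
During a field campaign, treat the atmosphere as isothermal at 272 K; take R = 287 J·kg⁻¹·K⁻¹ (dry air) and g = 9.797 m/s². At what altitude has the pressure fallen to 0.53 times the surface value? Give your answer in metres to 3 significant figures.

z ≈ 5060 m

Scale height: H = RT/g = 287 × 272 / 9.797 = 7968.2 m.
Set P/P₀ = exp(−z/H) = 0.53, so z = −H ln(0.53).
−ln(0.53) = 0.63488; z = 7968.2 × 0.63488 = 5058.9 m.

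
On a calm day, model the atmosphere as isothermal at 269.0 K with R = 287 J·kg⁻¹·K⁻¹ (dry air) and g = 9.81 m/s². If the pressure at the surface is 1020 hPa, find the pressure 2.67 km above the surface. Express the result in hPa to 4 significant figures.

P ≈ 726.5 hPa

Scale height: H = RT/g = 287 × 269.0 / 9.81 = 7869.8 m.
Barometric formula: P = P₀ exp(−z/H).
z/H = 2670.0/7869.8 = 0.33927; exp(−0.33927) = 0.71229.
P = 1020 × 0.71229 = 726.54 hPa.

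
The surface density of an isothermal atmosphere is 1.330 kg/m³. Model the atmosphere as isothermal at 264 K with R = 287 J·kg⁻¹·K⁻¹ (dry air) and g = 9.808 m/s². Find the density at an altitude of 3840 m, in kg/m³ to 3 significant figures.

ρ ≈ 0.809 kg/m³

Scale height: H = RT/g = 287 × 264 / 9.808 = 7725.1 m.
In an isothermal atmosphere, density decays like pressure: ρ = ρ₀ exp(−z/H).
z/H = 3840.0/7725.1 = 0.49708; exp(−0.49708) = 0.60830.
ρ = 1.330 × 0.60830 = 0.80904 kg/m³.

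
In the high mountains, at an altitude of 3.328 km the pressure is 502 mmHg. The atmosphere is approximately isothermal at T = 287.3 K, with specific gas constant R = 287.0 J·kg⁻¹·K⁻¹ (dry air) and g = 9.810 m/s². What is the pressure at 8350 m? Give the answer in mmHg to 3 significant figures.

P ≈ 276 mmHg

Scale height: H = RT/g = 287.0 × 287.3 / 9.810 = 8405.2 m.
Between two levels, P₂ = P₁ exp(−Δz/H) with Δz = z₂ − z₁.
Δz = 8350.0 − 3328.0 = 5022.0 m; Δz/H = 5022.0/8405.2 = 0.59749.
P₂ = 502 × exp(−0.59749) = 502 × 0.55019 = 276.20 mmHg.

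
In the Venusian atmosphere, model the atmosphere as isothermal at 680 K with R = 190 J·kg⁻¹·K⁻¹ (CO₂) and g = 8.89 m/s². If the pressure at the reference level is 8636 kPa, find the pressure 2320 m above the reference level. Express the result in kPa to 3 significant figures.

P ≈ 7360 kPa

Scale height: H = RT/g = 190 × 680 / 8.89 = 14533 m.
Barometric formula: P = P₀ exp(−z/H).
z/H = 2320.0/14533 = 0.15964; exp(−0.15964) = 0.85245.
P = 8636 × 0.85245 = 7361.8 kPa.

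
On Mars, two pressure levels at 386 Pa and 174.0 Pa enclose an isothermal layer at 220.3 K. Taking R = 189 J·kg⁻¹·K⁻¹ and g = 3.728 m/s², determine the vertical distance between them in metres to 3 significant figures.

Δz ≈ 8900 m

Hypsometric equation: Δz = (R T̄/g) ln(P₁/P₂).
R T̄/g = 189 × 220.3 / 3.728 = 11169 m.
ln(386/174.0) = ln(2.2184) = 0.79679.
Δz = 11169 × 0.79679 = 8899.3 m.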